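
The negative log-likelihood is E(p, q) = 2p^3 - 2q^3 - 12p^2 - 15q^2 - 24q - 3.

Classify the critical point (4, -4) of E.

local minimum

The mixed partial ∂²E/∂p∂q is 0, so the Hessian at any point is diag(E_pp, E_qq) = diag(12(p - 2), -6(2q + 5)).
At (4, -4): H = diag(24, 18).
Both eigenvalues are positive, so H is positive definite: a local minimum.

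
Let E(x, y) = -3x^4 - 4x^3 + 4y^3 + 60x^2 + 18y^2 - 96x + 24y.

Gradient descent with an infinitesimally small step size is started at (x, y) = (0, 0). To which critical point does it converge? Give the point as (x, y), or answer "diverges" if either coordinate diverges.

(1, -1)

E is separable, so gradient descent decouples: x follows -∂E/∂x, y follows -∂E/∂y.
∂E/∂x = -12(x - 2)(x - 1)(x + 4); at x=0 this is -96, so x increases.
∂E/∂y = 12(y + 1)(y + 2); at y=0 this is 24, so y decreases.
x converges to its nearest critical value 1 (a local min of the x-part); y converges to -1. The iterate converges to (1, -1).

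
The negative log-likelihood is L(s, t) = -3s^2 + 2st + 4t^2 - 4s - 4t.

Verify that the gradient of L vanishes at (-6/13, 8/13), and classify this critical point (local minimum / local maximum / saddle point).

saddle point

∇L = (-6s + 2t - 4, 2s + 8t - 4); substituting (-6/13, 8/13) gives ∇L = (0, 0), so (-6/13, 8/13) is indeed a critical point.
The Hessian of L is constant: H = [[-6, 2], [2, 8]].
det(H) = (-6)·8 − 2² = -52.
Since det(H) < 0, H is indefinite and the critical point is a saddle point.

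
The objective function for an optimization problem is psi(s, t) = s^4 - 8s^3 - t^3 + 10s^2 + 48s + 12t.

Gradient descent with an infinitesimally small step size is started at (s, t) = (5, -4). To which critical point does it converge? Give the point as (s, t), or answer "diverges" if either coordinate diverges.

(4, -2)

psi is separable, so gradient descent decouples: s follows -∂psi/∂s, t follows -∂psi/∂t.
∂psi/∂s = 4(s - 4)(s - 3)(s + 1); at s=5 this is 48, so s decreases.
∂psi/∂t = -3(t - 2)(t + 2); at t=-4 this is -36, so t increases.
s converges to its nearest critical value 4 (a local min of the s-part); t converges to -2. The iterate converges to (4, -2).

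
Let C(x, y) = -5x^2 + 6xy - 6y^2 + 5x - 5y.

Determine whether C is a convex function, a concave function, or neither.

C is quadratic, so its Hessian is the constant matrix H = [[-10, 6], [6, -12]].
det(H) = 84, tr(H) = -22.
det(H) > 0 and tr(H) < 0, so H is negative definite everywhere: concave.

concave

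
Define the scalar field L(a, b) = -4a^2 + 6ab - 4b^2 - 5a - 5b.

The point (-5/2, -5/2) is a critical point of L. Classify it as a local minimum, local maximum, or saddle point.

local maximum

The Hessian of L is constant: H = [[-8, 6], [6, -8]].
det(H) = (-8)·(-8) − 6² = 28.
det(H) > 0 and tr(H) = -16 < 0, so H is negative definite and the point is a local maximum.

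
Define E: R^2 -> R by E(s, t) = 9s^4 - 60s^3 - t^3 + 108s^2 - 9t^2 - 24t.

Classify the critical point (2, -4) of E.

saddle point

The mixed partial ∂²E/∂s∂t is 0, so the Hessian at any point is diag(E_ss, E_tt) = diag(36(3s^2 - 10s + 6), -6(t + 3)).
At (2, -4): H = diag(-72, 6).
The eigenvalues have opposite signs, so H is indefinite: a saddle point.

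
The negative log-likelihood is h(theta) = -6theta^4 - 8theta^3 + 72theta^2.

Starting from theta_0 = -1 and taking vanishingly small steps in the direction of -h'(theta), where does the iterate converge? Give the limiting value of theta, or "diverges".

0

h'(theta) = -24theta(theta - 2)(theta + 3), so h'(-1) = -144.
Gradient descent moves in the -h' direction, i.e. theta is increasing.
The nearest critical point in that direction is theta = 0, where h'' = 144 > 0 (a local minimum). The iterate converges there.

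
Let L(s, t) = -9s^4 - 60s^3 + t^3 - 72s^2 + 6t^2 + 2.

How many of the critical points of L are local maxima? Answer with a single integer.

L separates as a function of s plus a function of t, so ∇L=0 decouples.
∂L/∂s = -36s(s + 1)(s + 4) = 0 at s ∈ {-4, -1, 0}; ∂L/∂t = 3t(t + 4) = 0 at t ∈ {-4, 0}.
The Hessian is diagonal: diag(L_ss, L_tt). Second derivatives: L_ss(-4)=-432, L_ss(-1)=108, L_ss(0)=-144; L_tt(-4)=-12, L_tt(0)=12.
Local maxima occur where both diagonal entries negative: (-4, -4), (0, -4). Count: 2.

2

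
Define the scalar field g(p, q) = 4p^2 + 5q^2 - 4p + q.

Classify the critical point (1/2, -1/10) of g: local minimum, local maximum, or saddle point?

local minimum

The Hessian of g is constant: H = [[8, 0], [0, 10]].
det(H) = 8·10 − 0² = 80.
det(H) > 0 and tr(H) = 18 > 0, so H is positive definite and the point is a local minimum.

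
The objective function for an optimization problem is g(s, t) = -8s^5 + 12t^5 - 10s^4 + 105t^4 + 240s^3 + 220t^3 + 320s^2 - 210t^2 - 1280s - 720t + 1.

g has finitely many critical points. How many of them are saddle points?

g separates as a function of s plus a function of t, so ∇g=0 decouples.
∂g/∂s = -40(s - 4)(s - 1)(s + 2)(s + 4) = 0 at s ∈ {-4, -2, 1, 4}; ∂g/∂t = 60(t - 1)(t + 1)(t + 3)(t + 4) = 0 at t ∈ {-4, -3, -1, 1}.
The Hessian is diagonal: diag(g_ss, g_tt). Second derivatives: g_ss(-4)=3200, g_ss(-2)=-1440, g_ss(1)=1800, g_ss(4)=-5760; g_tt(-4)=-900, g_tt(-3)=480, g_tt(-1)=-720, g_tt(1)=2400.
Saddle points occur where the two diagonal entries have opposite signs: (-4, -4), (-4, -1), (-2, -3), (-2, 1), (1, -4), (1, -1), (4, -3), (4, 1). Count: 8.

8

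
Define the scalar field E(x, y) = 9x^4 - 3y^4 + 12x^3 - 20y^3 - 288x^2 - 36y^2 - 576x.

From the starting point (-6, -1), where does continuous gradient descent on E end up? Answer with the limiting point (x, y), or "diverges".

(-4, -2)

E is separable, so gradient descent decouples: x follows -∂E/∂x, y follows -∂E/∂y.
∂E/∂x = 36(x - 4)(x + 1)(x + 4); at x=-6 this is -3600, so x increases.
∂E/∂y = -12y(y + 2)(y + 3); at y=-1 this is 24, so y decreases.
x converges to its nearest critical value -4 (a local min of the x-part); y converges to -2. The iterate converges to (-4, -2).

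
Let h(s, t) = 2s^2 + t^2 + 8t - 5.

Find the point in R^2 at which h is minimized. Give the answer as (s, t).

h(s,t) separates as P(s) + Q(t) − 5, so its minimum is min P + min Q − 5.
P'(s) = 4s vanishes at s ∈ {0}; Q'(t) = 2(t + 4) vanishes at t ∈ {-4}.
Local minima of P (where P''>0): P(0)=0. Local minima of Q: Q(-4)=-16.
So the global minimum of h is P(0) + Q(-4) − 5 = 0 − 16 − 5 = -21, attained at (0, -4).

(0, -4)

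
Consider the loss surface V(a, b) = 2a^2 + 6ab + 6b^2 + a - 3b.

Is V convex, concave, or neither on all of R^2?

convex

V is quadratic, so its Hessian is the constant matrix H = [[4, 6], [6, 12]].
det(H) = 12, tr(H) = 16.
det(H) > 0 and tr(H) > 0, so H is positive definite everywhere: convex.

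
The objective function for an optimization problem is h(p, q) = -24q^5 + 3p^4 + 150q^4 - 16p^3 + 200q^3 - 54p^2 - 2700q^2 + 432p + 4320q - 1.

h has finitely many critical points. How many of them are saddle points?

h separates as a function of p plus a function of q, so ∇h=0 decouples.
∂h/∂p = 12(p - 4)(p - 3)(p + 3) = 0 at p ∈ {-3, 3, 4}; ∂h/∂q = -120(q - 4)(q - 3)(q - 1)(q + 3) = 0 at q ∈ {-3, 1, 3, 4}.
The Hessian is diagonal: diag(h_pp, h_qq). Second derivatives: h_pp(-3)=504, h_pp(3)=-72, h_pp(4)=84; h_qq(-3)=20160, h_qq(1)=-2880, h_qq(3)=1440, h_qq(4)=-2520.
Saddle points occur where the two diagonal entries have opposite signs: (-3, 1), (-3, 4), (3, -3), (3, 3), (4, 1), (4, 4). Count: 6.

6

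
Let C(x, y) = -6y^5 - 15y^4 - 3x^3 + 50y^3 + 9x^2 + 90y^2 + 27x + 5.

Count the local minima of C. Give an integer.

2

C separates as a function of x plus a function of y, so ∇C=0 decouples.
∂C/∂x = -9(x - 3)(x + 1) = 0 at x ∈ {-1, 3}; ∂C/∂y = -30y(y - 2)(y + 1)(y + 3) = 0 at y ∈ {-3, -1, 0, 2}.
The Hessian is diagonal: diag(C_xx, C_yy). Second derivatives: C_xx(-1)=36, C_xx(3)=-36; C_yy(-3)=900, C_yy(-1)=-180, C_yy(0)=180, C_yy(2)=-900.
Local minima occur where both diagonal entries positive: (-1, -3), (-1, 0). Count: 2.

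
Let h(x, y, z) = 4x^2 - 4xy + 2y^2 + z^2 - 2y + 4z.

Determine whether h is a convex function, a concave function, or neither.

h is quadratic, so its Hessian is the constant matrix H = [[8, -4, 0], [-4, 4, 0], [0, 0, 2]].
Leading principal minors: 8, 16, 32.
All positive ⇒ H ≻ 0 ⇒ convex.

convex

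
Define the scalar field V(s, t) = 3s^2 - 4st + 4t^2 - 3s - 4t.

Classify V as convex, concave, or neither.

convex

V is quadratic, so its Hessian is the constant matrix H = [[6, -4], [-4, 8]].
det(H) = 32, tr(H) = 14.
det(H) > 0 and tr(H) > 0, so H is positive definite everywhere: convex.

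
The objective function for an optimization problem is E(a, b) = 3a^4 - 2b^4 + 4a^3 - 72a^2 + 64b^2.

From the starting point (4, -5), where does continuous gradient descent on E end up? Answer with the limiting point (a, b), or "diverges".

E is separable, so gradient descent decouples: a follows -∂E/∂a, b follows -∂E/∂b.
∂E/∂a = 12a(a - 3)(a + 4); at a=4 this is 384, so a decreases.
∂E/∂b = -8b(b - 4)(b + 4); at b=-5 this is 360, so b decreases.
The b-coordinate has no critical point in that direction and runs off to infinity.

diverges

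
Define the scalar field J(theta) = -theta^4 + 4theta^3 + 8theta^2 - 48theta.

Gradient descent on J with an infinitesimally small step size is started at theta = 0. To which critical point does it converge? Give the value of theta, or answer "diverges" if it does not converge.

J'(theta) = -4(theta - 3)(theta - 2)(theta + 2), so J'(0) = -48.
Gradient descent moves in the -J' direction, i.e. theta is increasing.
The nearest critical point in that direction is theta = 2, where J'' = 16 > 0 (a local minimum). The iterate converges there.

2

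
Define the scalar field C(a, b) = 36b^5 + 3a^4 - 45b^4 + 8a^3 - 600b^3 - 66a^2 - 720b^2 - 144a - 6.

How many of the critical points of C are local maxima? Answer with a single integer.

C separates as a function of a plus a function of b, so ∇C=0 decouples.
∂C/∂a = 12(a - 3)(a + 1)(a + 4) = 0 at a ∈ {-4, -1, 3}; ∂C/∂b = 180b(b - 4)(b + 1)(b + 2) = 0 at b ∈ {-2, -1, 0, 4}.
The Hessian is diagonal: diag(C_aa, C_bb). Second derivatives: C_aa(-4)=252, C_aa(-1)=-144, C_aa(3)=336; C_bb(-2)=-2160, C_bb(-1)=900, C_bb(0)=-1440, C_bb(4)=21600.
Local maxima occur where both diagonal entries negative: (-1, -2), (-1, 0). Count: 2.

2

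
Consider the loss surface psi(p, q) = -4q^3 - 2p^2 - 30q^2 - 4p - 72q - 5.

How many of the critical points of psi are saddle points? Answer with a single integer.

1

psi separates as a function of p plus a function of q, so ∇psi=0 decouples.
∂psi/∂p = -4(p + 1) = 0 at p ∈ {-1}; ∂psi/∂q = -12(q + 2)(q + 3) = 0 at q ∈ {-3, -2}.
The Hessian is diagonal: diag(psi_pp, psi_qq). Second derivatives: psi_pp(-1)=-4; psi_qq(-3)=12, psi_qq(-2)=-12.
Saddle points occur where the two diagonal entries have opposite signs: (-1, -3). Count: 1.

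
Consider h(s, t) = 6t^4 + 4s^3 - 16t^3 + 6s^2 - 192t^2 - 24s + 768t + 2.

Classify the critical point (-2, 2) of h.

The mixed partial ∂²h/∂s∂t is 0, so the Hessian at any point is diag(h_ss, h_tt) = diag(12(2s + 1), 24(3t^2 - 4t - 16)).
At (-2, 2): H = diag(-36, -288).
Both eigenvalues are negative, so H is negative definite: a local maximum.

local maximum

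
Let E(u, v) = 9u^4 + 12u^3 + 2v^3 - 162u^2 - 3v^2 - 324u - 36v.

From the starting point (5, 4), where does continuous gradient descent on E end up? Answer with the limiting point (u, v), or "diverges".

(3, 3)

E is separable, so gradient descent decouples: u follows -∂E/∂u, v follows -∂E/∂v.
∂E/∂u = 36(u - 3)(u + 1)(u + 3); at u=5 this is 3456, so u decreases.
∂E/∂v = 6(v - 3)(v + 2); at v=4 this is 36, so v decreases.
u converges to its nearest critical value 3 (a local min of the u-part); v converges to 3. The iterate converges to (3, 3).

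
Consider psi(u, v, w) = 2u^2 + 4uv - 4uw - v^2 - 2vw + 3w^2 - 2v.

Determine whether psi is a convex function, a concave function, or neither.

neither

psi is quadratic, so its Hessian is the constant matrix H = [[4, 4, -4], [4, -2, -2], [-4, -2, 6]].
Leading principal minors: 4, -24, -64.
Neither pattern holds ⇒ H is indefinite ⇒ neither convex nor concave.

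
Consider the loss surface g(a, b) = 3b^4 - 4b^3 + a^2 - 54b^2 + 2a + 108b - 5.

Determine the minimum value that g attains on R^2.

g(a,b) separates as P(a) + Q(b) − 5, so its minimum is min P + min Q − 5.
P'(a) = 2a + 2 vanishes at a ∈ {-1}; Q'(b) = 12(b - 3)(b - 1)(b + 3) vanishes at b ∈ {-3, 1, 3}.
Local minima of P (where P''>0): P(-1)=-1. Local minima of Q: Q(-3)=-459, Q(3)=-27.
So the global minimum of g is P(-1) + Q(-3) − 5 = -1 − 459 − 5 = -465, attained at (-1, -3).

-465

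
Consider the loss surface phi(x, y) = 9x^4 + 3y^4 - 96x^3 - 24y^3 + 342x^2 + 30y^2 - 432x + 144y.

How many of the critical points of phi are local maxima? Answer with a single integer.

1

phi separates as a function of x plus a function of y, so ∇phi=0 decouples.
∂phi/∂x = 36(x - 4)(x - 3)(x - 1) = 0 at x ∈ {1, 3, 4}; ∂phi/∂y = 12(y - 4)(y - 3)(y + 1) = 0 at y ∈ {-1, 3, 4}.
The Hessian is diagonal: diag(phi_xx, phi_yy). Second derivatives: phi_xx(1)=216, phi_xx(3)=-72, phi_xx(4)=108; phi_yy(-1)=240, phi_yy(3)=-48, phi_yy(4)=60.
Local maxima occur where both diagonal entries negative: (3, 3). Count: 1.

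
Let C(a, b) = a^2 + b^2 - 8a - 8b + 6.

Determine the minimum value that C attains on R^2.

-26

C(a,b) separates as P(a) + Q(b) + 6, so its minimum is min P + min Q + 6.
P'(a) = 2a - 8 vanishes at a ∈ {4}; Q'(b) = 2b - 8 vanishes at b ∈ {4}.
Local minima of P (where P''>0): P(4)=-16. Local minima of Q: Q(4)=-16.
So the global minimum of C is P(4) + Q(4) + 6 = -16 − 16 + 6 = -26, attained at (4, 4).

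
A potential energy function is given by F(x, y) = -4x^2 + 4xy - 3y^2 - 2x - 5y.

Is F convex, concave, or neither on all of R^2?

concave

F is quadratic, so its Hessian is the constant matrix H = [[-8, 4], [4, -6]].
det(H) = 32, tr(H) = -14.
det(H) > 0 and tr(H) < 0, so H is negative definite everywhere: concave.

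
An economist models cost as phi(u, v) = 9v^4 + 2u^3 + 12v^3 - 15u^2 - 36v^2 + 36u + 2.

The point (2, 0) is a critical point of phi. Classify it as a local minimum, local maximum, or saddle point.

local maximum

The mixed partial ∂²phi/∂u∂v is 0, so the Hessian at any point is diag(phi_uu, phi_vv) = diag(6(2u - 5), 36(3v^2 + 2v - 2)).
At (2, 0): H = diag(-6, -72).
Both eigenvalues are negative, so H is negative definite: a local maximum.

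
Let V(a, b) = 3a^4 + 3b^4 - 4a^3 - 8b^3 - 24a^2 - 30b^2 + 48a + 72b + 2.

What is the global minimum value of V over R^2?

-262

V(a,b) separates as P(a) + Q(b) + 2, so its minimum is min P + min Q + 2.
P'(a) = 12(a - 2)(a - 1)(a + 2) vanishes at a ∈ {-2, 1, 2}; Q'(b) = 12(b - 3)(b - 1)(b + 2) vanishes at b ∈ {-2, 1, 3}.
Local minima of P (where P''>0): P(-2)=-112, P(2)=16. Local minima of Q: Q(-2)=-152, Q(3)=-27.
So the global minimum of V is P(-2) + Q(-2) + 2 = -112 − 152 + 2 = -262, attained at (-2, -2).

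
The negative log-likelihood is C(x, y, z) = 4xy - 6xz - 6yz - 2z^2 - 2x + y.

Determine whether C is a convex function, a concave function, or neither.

C is quadratic, so its Hessian is the constant matrix H = [[0, 4, -6], [4, 0, -6], [-6, -6, -4]].
Leading principal minors: 0, -16, 352.
Neither pattern holds ⇒ H is indefinite ⇒ neither convex nor concave.

neither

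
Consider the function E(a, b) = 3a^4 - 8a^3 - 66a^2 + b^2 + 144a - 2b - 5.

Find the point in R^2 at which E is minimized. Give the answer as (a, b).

E(a,b) separates as P(a) + Q(b) − 5, so its minimum is min P + min Q − 5.
P'(a) = 12(a - 4)(a - 1)(a + 3) vanishes at a ∈ {-3, 1, 4}; Q'(b) = 2b - 2 vanishes at b ∈ {1}.
Local minima of P (where P''>0): P(-3)=-567, P(4)=-224. Local minima of Q: Q(1)=-1.
So the global minimum of E is P(-3) + Q(1) − 5 = -567 − 1 − 5 = -573, attained at (-3, 1).

(-3, 1)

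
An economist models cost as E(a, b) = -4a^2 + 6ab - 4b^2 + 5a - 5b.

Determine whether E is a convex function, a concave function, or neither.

concave

E is quadratic, so its Hessian is the constant matrix H = [[-8, 6], [6, -8]].
det(H) = 28, tr(H) = -16.
det(H) > 0 and tr(H) < 0, so H is negative definite everywhere: concave.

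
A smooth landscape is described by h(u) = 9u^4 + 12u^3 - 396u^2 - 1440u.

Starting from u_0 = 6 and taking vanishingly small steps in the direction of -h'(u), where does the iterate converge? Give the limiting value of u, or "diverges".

h'(u) = 36(u - 5)(u + 2)(u + 4), so h'(6) = 2880.
Gradient descent moves in the -h' direction, i.e. u is decreasing.
The nearest critical point in that direction is u = 5, where h'' = 2268 > 0 (a local minimum). The iterate converges there.

5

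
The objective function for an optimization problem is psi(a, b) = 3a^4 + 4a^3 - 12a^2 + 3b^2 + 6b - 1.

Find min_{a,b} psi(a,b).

psi(a,b) separates as P(a) + Q(b) − 1, so its minimum is min P + min Q − 1.
P'(a) = 12a(a - 1)(a + 2) vanishes at a ∈ {-2, 0, 1}; Q'(b) = 6b + 6 vanishes at b ∈ {-1}.
Local minima of P (where P''>0): P(-2)=-32, P(1)=-5. Local minima of Q: Q(-1)=-3.
So the global minimum of psi is P(-2) + Q(-1) − 1 = -32 − 3 − 1 = -36, attained at (-2, -1).

-36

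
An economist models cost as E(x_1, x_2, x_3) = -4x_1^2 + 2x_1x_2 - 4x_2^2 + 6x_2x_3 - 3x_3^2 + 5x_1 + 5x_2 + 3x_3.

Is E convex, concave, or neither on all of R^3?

E is quadratic, so its Hessian is the constant matrix H = [[-8, 2, 0], [2, -8, 6], [0, 6, -6]].
Leading principal minors: -8, 60, -72.
Signs alternate −, +, − ⇒ H ≺ 0 ⇒ concave.

concave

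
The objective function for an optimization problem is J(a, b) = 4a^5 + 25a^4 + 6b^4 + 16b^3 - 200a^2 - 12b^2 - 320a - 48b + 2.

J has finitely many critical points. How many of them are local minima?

J separates as a function of a plus a function of b, so ∇J=0 decouples.
∂J/∂a = 20(a - 2)(a + 1)(a + 2)(a + 4) = 0 at a ∈ {-4, -2, -1, 2}; ∂J/∂b = 24(b - 1)(b + 1)(b + 2) = 0 at b ∈ {-2, -1, 1}.
The Hessian is diagonal: diag(J_aa, J_bb). Second derivatives: J_aa(-4)=-720, J_aa(-2)=160, J_aa(-1)=-180, J_aa(2)=1440; J_bb(-2)=72, J_bb(-1)=-48, J_bb(1)=144.
Local minima occur where both diagonal entries positive: (-2, -2), (-2, 1), (2, -2), (2, 1). Count: 4.

4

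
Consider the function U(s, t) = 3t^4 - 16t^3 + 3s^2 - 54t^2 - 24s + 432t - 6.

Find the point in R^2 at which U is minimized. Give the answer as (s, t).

U(s,t) separates as P(s) + Q(t) − 6, so its minimum is min P + min Q − 6.
P'(s) = 6s - 24 vanishes at s ∈ {4}; Q'(t) = 12(t - 4)(t - 3)(t + 3) vanishes at t ∈ {-3, 3, 4}.
Local minima of P (where P''>0): P(4)=-48. Local minima of Q: Q(-3)=-1107, Q(4)=608.
So the global minimum of U is P(4) + Q(-3) − 6 = -48 − 1107 − 6 = -1161, attained at (4, -3).

(4, -3)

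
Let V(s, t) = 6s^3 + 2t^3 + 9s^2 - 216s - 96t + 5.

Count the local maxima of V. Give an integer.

1

V separates as a function of s plus a function of t, so ∇V=0 decouples.
∂V/∂s = 18(s - 3)(s + 4) = 0 at s ∈ {-4, 3}; ∂V/∂t = 6(t - 4)(t + 4) = 0 at t ∈ {-4, 4}.
The Hessian is diagonal: diag(V_ss, V_tt). Second derivatives: V_ss(-4)=-126, V_ss(3)=126; V_tt(-4)=-48, V_tt(4)=48.
Local maxima occur where both diagonal entries negative: (-4, -4). Count: 1.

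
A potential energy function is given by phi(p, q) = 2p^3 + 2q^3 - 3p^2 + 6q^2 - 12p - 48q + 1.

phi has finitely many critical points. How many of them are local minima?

phi separates as a function of p plus a function of q, so ∇phi=0 decouples.
∂phi/∂p = 6(p - 2)(p + 1) = 0 at p ∈ {-1, 2}; ∂phi/∂q = 6(q - 2)(q + 4) = 0 at q ∈ {-4, 2}.
The Hessian is diagonal: diag(phi_pp, phi_qq). Second derivatives: phi_pp(-1)=-18, phi_pp(2)=18; phi_qq(-4)=-36, phi_qq(2)=36.
Local minima occur where both diagonal entries positive: (2, 2). Count: 1.

1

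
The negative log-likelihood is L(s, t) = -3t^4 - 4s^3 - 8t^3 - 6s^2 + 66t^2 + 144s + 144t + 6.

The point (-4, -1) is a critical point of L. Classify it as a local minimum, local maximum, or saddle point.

local minimum

The mixed partial ∂²L/∂s∂t is 0, so the Hessian at any point is diag(L_ss, L_tt) = diag(-12(2s + 1), 12(-3t^2 - 4t + 11)).
At (-4, -1): H = diag(84, 144).
Both eigenvalues are positive, so H is positive definite: a local minimum.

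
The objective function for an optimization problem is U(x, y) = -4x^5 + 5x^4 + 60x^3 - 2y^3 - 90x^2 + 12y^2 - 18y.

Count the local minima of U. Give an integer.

U separates as a function of x plus a function of y, so ∇U=0 decouples.
∂U/∂x = -20x(x - 3)(x - 1)(x + 3) = 0 at x ∈ {-3, 0, 1, 3}; ∂U/∂y = -6(y - 3)(y - 1) = 0 at y ∈ {1, 3}.
The Hessian is diagonal: diag(U_xx, U_yy). Second derivatives: U_xx(-3)=1440, U_xx(0)=-180, U_xx(1)=160, U_xx(3)=-720; U_yy(1)=12, U_yy(3)=-12.
Local minima occur where both diagonal entries positive: (-3, 1), (1, 1). Count: 2.

2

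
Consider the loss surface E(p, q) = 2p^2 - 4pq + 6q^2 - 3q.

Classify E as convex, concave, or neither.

E is quadratic, so its Hessian is the constant matrix H = [[4, -4], [-4, 12]].
det(H) = 32, tr(H) = 16.
det(H) > 0 and tr(H) > 0, so H is positive definite everywhere: convex.

convex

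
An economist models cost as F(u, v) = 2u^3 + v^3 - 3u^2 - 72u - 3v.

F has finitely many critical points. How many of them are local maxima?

F separates as a function of u plus a function of v, so ∇F=0 decouples.
∂F/∂u = 6(u - 4)(u + 3) = 0 at u ∈ {-3, 4}; ∂F/∂v = 3(v - 1)(v + 1) = 0 at v ∈ {-1, 1}.
The Hessian is diagonal: diag(F_uu, F_vv). Second derivatives: F_uu(-3)=-42, F_uu(4)=42; F_vv(-1)=-6, F_vv(1)=6.
Local maxima occur where both diagonal entries negative: (-3, -1). Count: 1.

1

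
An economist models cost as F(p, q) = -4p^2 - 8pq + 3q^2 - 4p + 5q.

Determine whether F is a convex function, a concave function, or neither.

neither

F is quadratic, so its Hessian is the constant matrix H = [[-8, -8], [-8, 6]].
det(H) = -112, tr(H) = -2.
det(H) < 0, so H is indefinite: neither convex nor concave.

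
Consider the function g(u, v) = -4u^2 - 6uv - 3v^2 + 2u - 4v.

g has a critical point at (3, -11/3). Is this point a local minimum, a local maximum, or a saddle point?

The Hessian of g is constant: H = [[-8, -6], [-6, -6]].
det(H) = (-8)·(-6) − (-6)² = 12.
det(H) > 0 and tr(H) = -14 < 0, so H is negative definite and the point is a local maximum.

local maximum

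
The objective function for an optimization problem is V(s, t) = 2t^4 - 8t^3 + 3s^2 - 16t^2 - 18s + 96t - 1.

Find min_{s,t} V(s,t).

-188

V(s,t) separates as P(s) + Q(t) − 1, so its minimum is min P + min Q − 1.
P'(s) = 6s - 18 vanishes at s ∈ {3}; Q'(t) = 8(t - 3)(t - 2)(t + 2) vanishes at t ∈ {-2, 2, 3}.
Local minima of P (where P''>0): P(3)=-27. Local minima of Q: Q(-2)=-160, Q(3)=90.
So the global minimum of V is P(3) + Q(-2) − 1 = -27 − 160 − 1 = -188, attained at (3, -2).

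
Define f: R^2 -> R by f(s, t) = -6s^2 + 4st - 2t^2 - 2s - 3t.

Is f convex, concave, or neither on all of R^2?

f is quadratic, so its Hessian is the constant matrix H = [[-12, 4], [4, -4]].
det(H) = 32, tr(H) = -16.
det(H) > 0 and tr(H) < 0, so H is negative definite everywhere: concave.

concave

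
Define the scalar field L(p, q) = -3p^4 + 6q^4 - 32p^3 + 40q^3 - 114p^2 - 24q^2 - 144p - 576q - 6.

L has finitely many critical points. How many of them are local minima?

L separates as a function of p plus a function of q, so ∇L=0 decouples.
∂L/∂p = -12(p + 1)(p + 3)(p + 4) = 0 at p ∈ {-4, -3, -1}; ∂L/∂q = 24(q - 2)(q + 3)(q + 4) = 0 at q ∈ {-4, -3, 2}.
The Hessian is diagonal: diag(L_pp, L_qq). Second derivatives: L_pp(-4)=-36, L_pp(-3)=24, L_pp(-1)=-72; L_qq(-4)=144, L_qq(-3)=-120, L_qq(2)=720.
Local minima occur where both diagonal entries positive: (-3, -4), (-3, 2). Count: 2.

2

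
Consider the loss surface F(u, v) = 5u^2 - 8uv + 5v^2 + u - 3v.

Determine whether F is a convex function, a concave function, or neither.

convex

F is quadratic, so its Hessian is the constant matrix H = [[10, -8], [-8, 10]].
det(H) = 36, tr(H) = 20.
det(H) > 0 and tr(H) > 0, so H is positive definite everywhere: convex.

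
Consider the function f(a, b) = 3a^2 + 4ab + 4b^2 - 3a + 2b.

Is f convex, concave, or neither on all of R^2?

convex

f is quadratic, so its Hessian is the constant matrix H = [[6, 4], [4, 8]].
det(H) = 32, tr(H) = 14.
det(H) > 0 and tr(H) > 0, so H is positive definite everywhere: convex.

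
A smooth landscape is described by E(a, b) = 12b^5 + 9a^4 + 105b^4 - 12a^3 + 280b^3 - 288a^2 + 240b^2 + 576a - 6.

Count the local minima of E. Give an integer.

4

E separates as a function of a plus a function of b, so ∇E=0 decouples.
∂E/∂a = 36(a - 4)(a - 1)(a + 4) = 0 at a ∈ {-4, 1, 4}; ∂E/∂b = 60b(b + 1)(b + 2)(b + 4) = 0 at b ∈ {-4, -2, -1, 0}.
The Hessian is diagonal: diag(E_aa, E_bb). Second derivatives: E_aa(-4)=1440, E_aa(1)=-540, E_aa(4)=864; E_bb(-4)=-1440, E_bb(-2)=240, E_bb(-1)=-180, E_bb(0)=480.
Local minima occur where both diagonal entries positive: (-4, -2), (-4, 0), (4, -2), (4, 0). Count: 4.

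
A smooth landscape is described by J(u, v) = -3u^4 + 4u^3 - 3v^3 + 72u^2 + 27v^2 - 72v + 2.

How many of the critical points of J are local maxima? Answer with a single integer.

J separates as a function of u plus a function of v, so ∇J=0 decouples.
∂J/∂u = -12u(u - 4)(u + 3) = 0 at u ∈ {-3, 0, 4}; ∂J/∂v = -9(v - 4)(v - 2) = 0 at v ∈ {2, 4}.
The Hessian is diagonal: diag(J_uu, J_vv). Second derivatives: J_uu(-3)=-252, J_uu(0)=144, J_uu(4)=-336; J_vv(2)=18, J_vv(4)=-18.
Local maxima occur where both diagonal entries negative: (-3, 4), (4, 4). Count: 2.

2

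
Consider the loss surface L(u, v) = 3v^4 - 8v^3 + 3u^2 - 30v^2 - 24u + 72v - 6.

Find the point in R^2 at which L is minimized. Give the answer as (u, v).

(4, -2)

L(u,v) separates as P(u) + Q(v) − 6, so its minimum is min P + min Q − 6.
P'(u) = 6u - 24 vanishes at u ∈ {4}; Q'(v) = 12(v - 3)(v - 1)(v + 2) vanishes at v ∈ {-2, 1, 3}.
Local minima of P (where P''>0): P(4)=-48. Local minima of Q: Q(-2)=-152, Q(3)=-27.
So the global minimum of L is P(4) + Q(-2) − 6 = -48 − 152 − 6 = -206, attained at (4, -2).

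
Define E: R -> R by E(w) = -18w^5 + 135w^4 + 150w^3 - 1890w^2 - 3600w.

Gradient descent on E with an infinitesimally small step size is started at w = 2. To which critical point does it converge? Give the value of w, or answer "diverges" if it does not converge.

4

E'(w) = -90(w - 5)(w - 4)(w + 1)(w + 2), so E'(2) = -6480.
Gradient descent moves in the -E' direction, i.e. w is increasing.
The nearest critical point in that direction is w = 4, where E'' = 2700 > 0 (a local minimum). The iterate converges there.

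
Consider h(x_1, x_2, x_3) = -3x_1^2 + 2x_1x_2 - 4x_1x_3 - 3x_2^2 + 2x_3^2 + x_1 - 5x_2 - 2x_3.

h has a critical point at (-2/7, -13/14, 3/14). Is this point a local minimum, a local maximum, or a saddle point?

saddle point

The Hessian is constant: H = [[-6, 2, -4], [2, -6, 0], [-4, 0, 4]].
Leading principal minors: Δ₁ = -6, Δ₂ = 32, Δ₃ = 224.
The minors fit neither the all-positive nor the alternating-sign pattern, so H is indefinite: a saddle point.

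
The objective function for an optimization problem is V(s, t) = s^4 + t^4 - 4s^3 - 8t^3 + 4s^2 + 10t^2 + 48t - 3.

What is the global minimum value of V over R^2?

V(s,t) separates as P(s) + Q(t) − 3, so its minimum is min P + min Q − 3.
P'(s) = 4s(s - 2)(s - 1) vanishes at s ∈ {0, 1, 2}; Q'(t) = 4(t - 4)(t - 3)(t + 1) vanishes at t ∈ {-1, 3, 4}.
Local minima of P (where P''>0): P(0)=0, P(2)=0. Local minima of Q: Q(-1)=-29, Q(4)=96.
So the global minimum of V is P(0) + Q(-1) − 3 = 0 − 29 − 3 = -32, attained at (0, -1).

-32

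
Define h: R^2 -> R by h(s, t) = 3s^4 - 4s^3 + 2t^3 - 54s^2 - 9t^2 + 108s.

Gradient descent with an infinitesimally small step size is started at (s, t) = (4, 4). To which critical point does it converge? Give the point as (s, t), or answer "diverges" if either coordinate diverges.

(3, 3)

h is separable, so gradient descent decouples: s follows -∂h/∂s, t follows -∂h/∂t.
∂h/∂s = 12(s - 3)(s - 1)(s + 3); at s=4 this is 252, so s decreases.
∂h/∂t = 6t(t - 3); at t=4 this is 24, so t decreases.
s converges to its nearest critical value 3 (a local min of the s-part); t converges to 3. The iterate converges to (3, 3).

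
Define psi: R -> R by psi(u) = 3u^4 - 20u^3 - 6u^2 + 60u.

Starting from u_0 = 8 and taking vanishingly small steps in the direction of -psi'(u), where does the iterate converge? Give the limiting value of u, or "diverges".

5

psi'(u) = 12(u - 5)(u - 1)(u + 1), so psi'(8) = 2268.
Gradient descent moves in the -psi' direction, i.e. u is decreasing.
The nearest critical point in that direction is u = 5, where psi'' = 288 > 0 (a local minimum). The iterate converges there.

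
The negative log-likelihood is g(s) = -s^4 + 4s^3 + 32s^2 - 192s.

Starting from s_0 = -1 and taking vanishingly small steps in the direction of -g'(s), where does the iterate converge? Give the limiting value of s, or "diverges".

g'(s) = -4(s - 4)(s - 3)(s + 4), so g'(-1) = -240.
Gradient descent moves in the -g' direction, i.e. s is increasing.
The nearest critical point in that direction is s = 3, where g'' = 28 > 0 (a local minimum). The iterate converges there.

3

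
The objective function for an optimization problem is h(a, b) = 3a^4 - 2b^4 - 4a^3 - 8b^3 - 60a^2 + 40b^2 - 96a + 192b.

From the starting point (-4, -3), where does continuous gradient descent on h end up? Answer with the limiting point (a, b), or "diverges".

h is separable, so gradient descent decouples: a follows -∂h/∂a, b follows -∂h/∂b.
∂h/∂a = 12(a - 4)(a + 1)(a + 2); at a=-4 this is -576, so a increases.
∂h/∂b = -8(b - 3)(b + 2)(b + 4); at b=-3 this is -48, so b increases.
a converges to its nearest critical value -2 (a local min of the a-part); b converges to -2. The iterate converges to (-2, -2).

(-2, -2)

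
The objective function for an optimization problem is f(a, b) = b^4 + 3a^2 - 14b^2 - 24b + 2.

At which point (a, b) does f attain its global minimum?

f(a,b) separates as P(a) + Q(b) + 2, so its minimum is min P + min Q + 2.
P'(a) = 6a vanishes at a ∈ {0}; Q'(b) = 4(b - 3)(b + 1)(b + 2) vanishes at b ∈ {-2, -1, 3}.
Local minima of P (where P''>0): P(0)=0. Local minima of Q: Q(-2)=8, Q(3)=-117.
So the global minimum of f is P(0) + Q(3) + 2 = 0 − 117 + 2 = -115, attained at (0, 3).

(0, 3)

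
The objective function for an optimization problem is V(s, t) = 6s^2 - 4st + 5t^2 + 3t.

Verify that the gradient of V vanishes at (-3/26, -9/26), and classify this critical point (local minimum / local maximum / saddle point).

local minimum

∇V = (12s - 4t, -4s + 10t + 3); substituting (-3/26, -9/26) gives ∇V = (0, 0), so (-3/26, -9/26) is indeed a critical point.
The Hessian of V is constant: H = [[12, -4], [-4, 10]].
det(H) = 12·10 − (-4)² = 104.
det(H) > 0 and tr(H) = 22 > 0, so H is positive definite and the point is a local minimum.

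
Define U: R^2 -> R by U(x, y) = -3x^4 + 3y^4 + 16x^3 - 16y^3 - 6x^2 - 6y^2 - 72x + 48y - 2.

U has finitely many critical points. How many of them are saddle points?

U separates as a function of x plus a function of y, so ∇U=0 decouples.
∂U/∂x = -12(x - 3)(x - 2)(x + 1) = 0 at x ∈ {-1, 2, 3}; ∂U/∂y = 12(y - 4)(y - 1)(y + 1) = 0 at y ∈ {-1, 1, 4}.
The Hessian is diagonal: diag(U_xx, U_yy). Second derivatives: U_xx(-1)=-144, U_xx(2)=36, U_xx(3)=-48; U_yy(-1)=120, U_yy(1)=-72, U_yy(4)=180.
Saddle points occur where the two diagonal entries have opposite signs: (-1, -1), (-1, 4), (2, 1), (3, -1), (3, 4). Count: 5.

5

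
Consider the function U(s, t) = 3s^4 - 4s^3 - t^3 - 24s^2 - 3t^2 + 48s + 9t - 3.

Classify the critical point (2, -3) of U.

The mixed partial ∂²U/∂s∂t is 0, so the Hessian at any point is diag(U_ss, U_tt) = diag(12(3s^2 - 2s - 4), -6(t + 1)).
At (2, -3): H = diag(48, 12).
Both eigenvalues are positive, so H is positive definite: a local minimum.

local minimum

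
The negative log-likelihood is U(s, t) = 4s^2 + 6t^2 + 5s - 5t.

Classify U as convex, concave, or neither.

U is quadratic, so its Hessian is the constant matrix H = [[8, 0], [0, 12]].
det(H) = 96, tr(H) = 20.
det(H) > 0 and tr(H) > 0, so H is positive definite everywhere: convex.

convex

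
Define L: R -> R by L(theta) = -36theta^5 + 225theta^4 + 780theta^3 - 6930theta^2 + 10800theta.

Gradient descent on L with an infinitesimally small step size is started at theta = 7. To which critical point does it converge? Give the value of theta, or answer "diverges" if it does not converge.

L'(theta) = -180(theta - 5)(theta - 3)(theta - 1)(theta + 4), so L'(7) = -95040.
Gradient descent moves in the -L' direction, i.e. theta is increasing.
There is no critical point above theta=7, and L' keeps the same sign, so the iterate runs off to +∞.

diverges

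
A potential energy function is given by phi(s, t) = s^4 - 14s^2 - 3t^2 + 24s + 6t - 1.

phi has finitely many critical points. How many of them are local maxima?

phi separates as a function of s plus a function of t, so ∇phi=0 decouples.
∂phi/∂s = 4(s - 2)(s - 1)(s + 3) = 0 at s ∈ {-3, 1, 2}; ∂phi/∂t = -6(t - 1) = 0 at t ∈ {1}.
The Hessian is diagonal: diag(phi_ss, phi_tt). Second derivatives: phi_ss(-3)=80, phi_ss(1)=-16, phi_ss(2)=20; phi_tt(1)=-6.
Local maxima occur where both diagonal entries negative: (1, 1). Count: 1.

1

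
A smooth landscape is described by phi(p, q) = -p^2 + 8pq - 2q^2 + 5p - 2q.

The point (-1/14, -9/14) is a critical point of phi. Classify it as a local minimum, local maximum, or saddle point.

saddle point

The Hessian of phi is constant: H = [[-2, 8], [8, -4]].
det(H) = (-2)·(-4) − 8² = -56.
Since det(H) < 0, H is indefinite and the critical point is a saddle point.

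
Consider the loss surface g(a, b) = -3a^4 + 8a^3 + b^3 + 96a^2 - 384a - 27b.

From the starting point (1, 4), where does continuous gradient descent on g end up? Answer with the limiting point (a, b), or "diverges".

g is separable, so gradient descent decouples: a follows -∂g/∂a, b follows -∂g/∂b.
∂g/∂a = -12(a - 4)(a - 2)(a + 4); at a=1 this is -180, so a increases.
∂g/∂b = 3(b - 3)(b + 3); at b=4 this is 21, so b decreases.
a converges to its nearest critical value 2 (a local min of the a-part); b converges to 3. The iterate converges to (2, 3).

(2, 3)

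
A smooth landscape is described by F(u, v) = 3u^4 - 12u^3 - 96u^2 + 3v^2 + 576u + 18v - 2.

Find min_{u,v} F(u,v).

-2333

F(u,v) separates as P(u) + Q(v) − 2, so its minimum is min P + min Q − 2.
P'(u) = 12(u - 4)(u - 3)(u + 4) vanishes at u ∈ {-4, 3, 4}; Q'(v) = 6v + 18 vanishes at v ∈ {-3}.
Local minima of P (where P''>0): P(-4)=-2304, P(4)=768. Local minima of Q: Q(-3)=-27.
So the global minimum of F is P(-4) + Q(-3) − 2 = -2304 − 27 − 2 = -2333, attained at (-4, -3).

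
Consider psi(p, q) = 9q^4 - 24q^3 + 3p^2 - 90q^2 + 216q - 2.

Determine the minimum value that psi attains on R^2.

-458

psi(p,q) separates as A(p) + B(q) − 2, so its minimum is min A + min B − 2.
A'(p) = 6p vanishes at p ∈ {0}; B'(q) = 36(q - 3)(q - 1)(q + 2) vanishes at q ∈ {-2, 1, 3}.
Local minima of A (where A''>0): A(0)=0. Local minima of B: B(-2)=-456, B(3)=-81.
So the global minimum of psi is A(0) + B(-2) − 2 = 0 − 456 − 2 = -458, attained at (0, -2).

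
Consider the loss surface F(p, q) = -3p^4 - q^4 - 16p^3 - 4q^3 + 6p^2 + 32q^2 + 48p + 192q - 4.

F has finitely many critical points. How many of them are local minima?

F separates as a function of p plus a function of q, so ∇F=0 decouples.
∂F/∂p = -12(p - 1)(p + 1)(p + 4) = 0 at p ∈ {-4, -1, 1}; ∂F/∂q = -4(q - 4)(q + 3)(q + 4) = 0 at q ∈ {-4, -3, 4}.
The Hessian is diagonal: diag(F_pp, F_qq). Second derivatives: F_pp(-4)=-180, F_pp(-1)=72, F_pp(1)=-120; F_qq(-4)=-32, F_qq(-3)=28, F_qq(4)=-224.
Local minima occur where both diagonal entries positive: (-1, -3). Count: 1.

1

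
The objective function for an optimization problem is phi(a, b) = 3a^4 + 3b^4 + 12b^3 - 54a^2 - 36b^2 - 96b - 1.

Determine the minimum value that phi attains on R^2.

phi(a,b) separates as P(a) + Q(b) − 1, so its minimum is min P + min Q − 1.
P'(a) = 12a(a - 3)(a + 3) vanishes at a ∈ {-3, 0, 3}; Q'(b) = 12(b - 2)(b + 1)(b + 4) vanishes at b ∈ {-4, -1, 2}.
Local minima of P (where P''>0): P(-3)=-243, P(3)=-243. Local minima of Q: Q(-4)=-192, Q(2)=-192.
So the global minimum of phi is P(-3) + Q(-4) − 1 = -243 − 192 − 1 = -436, attained at (-3, -4).

-436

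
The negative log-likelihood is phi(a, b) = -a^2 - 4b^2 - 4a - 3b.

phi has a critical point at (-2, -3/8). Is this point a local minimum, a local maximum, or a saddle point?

The Hessian of phi is constant: H = [[-2, 0], [0, -8]].
det(H) = (-2)·(-8) − 0² = 16.
det(H) > 0 and tr(H) = -10 < 0, so H is negative definite and the point is a local maximum.

local maximum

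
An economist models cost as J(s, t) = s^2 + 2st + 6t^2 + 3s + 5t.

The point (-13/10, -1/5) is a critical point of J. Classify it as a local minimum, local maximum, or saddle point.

local minimum

The Hessian of J is constant: H = [[2, 2], [2, 12]].
det(H) = 2·12 − 2² = 20.
det(H) > 0 and tr(H) = 14 > 0, so H is positive definite and the point is a local minimum.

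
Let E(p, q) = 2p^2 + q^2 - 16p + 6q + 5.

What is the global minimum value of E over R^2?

E(p,q) separates as A(p) + B(q) + 5, so its minimum is min A + min B + 5.
A'(p) = 4p - 16 vanishes at p ∈ {4}; B'(q) = 2q + 6 vanishes at q ∈ {-3}.
Local minima of A (where A''>0): A(4)=-32. Local minima of B: B(-3)=-9.
So the global minimum of E is A(4) + B(-3) + 5 = -32 − 9 + 5 = -36, attained at (4, -3).

-36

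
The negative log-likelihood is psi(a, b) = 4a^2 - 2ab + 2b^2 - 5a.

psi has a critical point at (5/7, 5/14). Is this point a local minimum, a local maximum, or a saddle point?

local minimum

The Hessian of psi is constant: H = [[8, -2], [-2, 4]].
det(H) = 8·4 − (-2)² = 28.
det(H) > 0 and tr(H) = 12 > 0, so H is positive definite and the point is a local minimum.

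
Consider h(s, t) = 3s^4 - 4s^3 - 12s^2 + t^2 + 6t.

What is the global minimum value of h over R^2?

-41

h(s,t) separates as P(s) + Q(t), so its minimum is min P + min Q.
P'(s) = 12s(s - 2)(s + 1) vanishes at s ∈ {-1, 0, 2}; Q'(t) = 2(t + 3) vanishes at t ∈ {-3}.
Local minima of P (where P''>0): P(-1)=-5, P(2)=-32. Local minima of Q: Q(-3)=-9.
So the global minimum of h is P(2) + Q(-3) = -32 − 9 = -41, attained at (2, -3).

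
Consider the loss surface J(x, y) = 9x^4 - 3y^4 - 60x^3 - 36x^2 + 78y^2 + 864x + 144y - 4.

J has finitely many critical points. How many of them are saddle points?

J separates as a function of x plus a function of y, so ∇J=0 decouples.
∂J/∂x = 36(x - 4)(x - 3)(x + 2) = 0 at x ∈ {-2, 3, 4}; ∂J/∂y = -12(y - 4)(y + 1)(y + 3) = 0 at y ∈ {-3, -1, 4}.
The Hessian is diagonal: diag(J_xx, J_yy). Second derivatives: J_xx(-2)=1080, J_xx(3)=-180, J_xx(4)=216; J_yy(-3)=-168, J_yy(-1)=120, J_yy(4)=-420.
Saddle points occur where the two diagonal entries have opposite signs: (-2, -3), (-2, 4), (3, -1), (4, -3), (4, 4). Count: 5.

5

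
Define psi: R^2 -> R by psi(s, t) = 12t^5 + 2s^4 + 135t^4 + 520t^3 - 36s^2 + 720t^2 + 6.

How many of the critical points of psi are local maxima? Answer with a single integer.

2

psi separates as a function of s plus a function of t, so ∇psi=0 decouples.
∂psi/∂s = 8s(s - 3)(s + 3) = 0 at s ∈ {-3, 0, 3}; ∂psi/∂t = 60t(t + 2)(t + 3)(t + 4) = 0 at t ∈ {-4, -3, -2, 0}.
The Hessian is diagonal: diag(psi_ss, psi_tt). Second derivatives: psi_ss(-3)=144, psi_ss(0)=-72, psi_ss(3)=144; psi_tt(-4)=-480, psi_tt(-3)=180, psi_tt(-2)=-240, psi_tt(0)=1440.
Local maxima occur where both diagonal entries negative: (0, -4), (0, -2). Count: 2.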